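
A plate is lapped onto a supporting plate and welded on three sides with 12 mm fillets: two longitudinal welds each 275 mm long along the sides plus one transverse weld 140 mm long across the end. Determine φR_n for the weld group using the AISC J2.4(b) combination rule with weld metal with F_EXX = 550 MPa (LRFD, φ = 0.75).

t_e = 0.707 × 12 = 8.484 mm.
R_nwl = 0.6 × 550 × 8.484 × 550 × 10⁻³ = 1540 kN (longitudinal, 2 welds).
R_nwt = 0.6 × 550 × 8.484 × 140 × 10⁻³ = 392 kN (transverse, base value).
(i) R_nwl + R_nwt = 1932 kN; (ii) 0.85 R_nwl + 1.5 R_nwt = 1897 kN.
R_n = max = 1932 kN [governs: (i)]; φR_n = 1449 kN.

φR_n ≈ 1450 kN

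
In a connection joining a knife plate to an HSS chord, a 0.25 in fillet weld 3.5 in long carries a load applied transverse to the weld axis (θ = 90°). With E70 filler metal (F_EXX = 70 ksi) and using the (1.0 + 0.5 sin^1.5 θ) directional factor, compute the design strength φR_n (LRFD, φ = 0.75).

φR_n ≈ 29.2 kips

t_e = 0.707 × 0.25 = 0.1767 in; A_we = 0.1767 × 3.5 = 0.6186 in².
Directional factor: 1.0 + 0.5 sin^1.5(90°) = 1.5.
F_nw = 0.6 × 70 × 1.5 = 63 ksi.
φR_n = 0.75 × 63 × 0.6186 = 29.23 kips.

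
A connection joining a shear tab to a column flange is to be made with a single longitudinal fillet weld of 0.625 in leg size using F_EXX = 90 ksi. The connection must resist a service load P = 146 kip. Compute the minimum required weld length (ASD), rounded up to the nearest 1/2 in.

Throat t_e = 0.707 × 0.625 = 0.4419 in.
r_n/Ω = (0.6 × 90 × 0.4419) / 2.0 = 11.93 kip/in.
L_req = P / (r_n/Ω) = 146 / 11.93 = 12.24 in total.
Round up → use L = 12.5 in.

L = 12.5 in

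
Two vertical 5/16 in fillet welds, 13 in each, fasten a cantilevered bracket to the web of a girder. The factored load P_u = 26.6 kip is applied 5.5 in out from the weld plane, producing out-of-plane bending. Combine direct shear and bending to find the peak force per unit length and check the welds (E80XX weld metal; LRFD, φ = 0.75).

E80XX → F_EXX = 80 ksi.
L_w = 2 × 13 = 26 in; section modulus (unit throat) S = 2 × L²/6 = 56.33 in².
Direct shear f_v = P/L_w = 26.6/26 = 1.023 kip/in.
Moment M = P × e = 26.6 × 5.5 = 146.3 kip·in; bending f_b = M/S = 2.597 kip/in.
f_max = √(f_v² + f_b²) = √(1.023² + 2.597²) = 2.791 kip/in.
φr_n = 0.75 × 0.6 × 80 × (0.707 × 0.3125) = 7.954 kip/in → adequate.

f_max ≈ 2.79 kip/in; adequate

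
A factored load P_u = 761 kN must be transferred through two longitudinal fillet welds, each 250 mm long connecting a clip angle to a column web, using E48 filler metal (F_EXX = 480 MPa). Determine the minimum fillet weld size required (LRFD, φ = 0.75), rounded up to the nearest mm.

w = 10 mm

Total weld length L = 500 mm.
Required throat t_e = P_u / (φ × 0.6 F_EXX × L) = 761 / (0.75 × 0.6 × 480 × 500 × 10⁻³) = 7.046 mm.
Required leg w = t_e / 0.707 = 9.966 mm → use 10 mm.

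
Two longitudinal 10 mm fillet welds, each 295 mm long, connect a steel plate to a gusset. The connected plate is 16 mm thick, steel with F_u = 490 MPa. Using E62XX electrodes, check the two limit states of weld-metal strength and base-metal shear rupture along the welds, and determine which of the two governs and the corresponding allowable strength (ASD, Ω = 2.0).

E62XX → F_EXX = 620 MPa.
t_e = 0.707 × 10 = 7.07 mm; L = 590 mm.
Weld metal: R_n/Ω = (1/2.0) × 0.6 × 620 × 7.07 × 590 × 10⁻³ = 775.9 kN.
Base metal (shear rupture): R_n/Ω = (1/2.0) × 0.6 × 490 × 16 × 590 × 10⁻³ = 1388 kN.
Governing: weld metal.

R_n/Ω ≈ 776 kN (weld metal governs)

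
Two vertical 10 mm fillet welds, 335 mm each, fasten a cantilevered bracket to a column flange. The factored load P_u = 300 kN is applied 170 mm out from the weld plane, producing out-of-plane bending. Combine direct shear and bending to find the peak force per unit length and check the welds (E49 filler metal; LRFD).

f_max ≈ 1430 N/mm; adequate

E49XX → F_EXX = 490 MPa.
L_w = 2 × 335 = 670 mm; section modulus (unit throat) S = 2 × L²/6 = 37410 mm².
Direct shear f_v = P/L_w = 300×10³/670 = 447.8 N/mm.
Moment M = P × e = 300×10³ × 170 = 51000000 N·mm; bending f_b = M/S = 1363 N/mm.
f_max = √(f_v² + f_b²) = √(447.8² + 1363²) = 1435 N/mm.
φr_n = 0.75 × 0.6 × 490 × (0.707 × 10) = 1559 N/mm → adequate.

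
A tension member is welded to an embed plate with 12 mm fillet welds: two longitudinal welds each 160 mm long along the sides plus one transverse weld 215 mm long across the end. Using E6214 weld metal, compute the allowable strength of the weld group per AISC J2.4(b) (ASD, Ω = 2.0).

R_n/Ω ≈ 938 kN

E62XX → F_EXX = 620 MPa.
t_e = 0.707 × 12 = 8.484 mm.
R_nwl = 0.6 × 620 × 8.484 × 320 × 10⁻³ = 1010 kN (longitudinal, 2 welds).
R_nwt = 0.6 × 620 × 8.484 × 215 × 10⁻³ = 678.6 kN (transverse, base value).
(i) R_nwl + R_nwt = 1688 kN; (ii) 0.85 R_nwl + 1.5 R_nwt = 1876 kN.
R_n = max = 1876 kN [governs: (ii)]; R_n/Ω = 938.1 kN.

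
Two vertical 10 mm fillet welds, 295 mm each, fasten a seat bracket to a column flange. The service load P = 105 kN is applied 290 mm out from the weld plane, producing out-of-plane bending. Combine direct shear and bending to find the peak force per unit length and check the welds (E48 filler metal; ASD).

f_max ≈ 1060 N/mm; NOT adequate

E48XX → F_EXX = 480 MPa.
L_w = 2 × 295 = 590 mm; section modulus (unit throat) S = 2 × L²/6 = 29010 mm².
Direct shear f_v = P/L_w = 105×10³/590 = 178 N/mm.
Moment M = P × e = 105×10³ × 290 = 30450000 N·mm; bending f_b = M/S = 1050 N/mm.
f_max = √(f_v² + f_b²) = √(178² + 1050²) = 1065 N/mm.
r_n/Ω = (1/2.0) × 0.6 × 480 × (0.707 × 10) = 1018 N/mm → NOT adequate.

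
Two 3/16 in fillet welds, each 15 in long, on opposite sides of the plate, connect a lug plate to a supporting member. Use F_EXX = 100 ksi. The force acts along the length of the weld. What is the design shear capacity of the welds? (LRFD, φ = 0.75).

φR_n ≈ 179 kips

Effective throat t_e = 0.707 × 0.1875 = 0.1326 in.
Total length L = 30 in; A_we = 0.1326 × 30 = 3.977 in².
F_nw = 0.6 F_EXX = 0.6 × 100 = 60 ksi.
φR_n = 0.75 × 60 × 3.977 = 179 kips.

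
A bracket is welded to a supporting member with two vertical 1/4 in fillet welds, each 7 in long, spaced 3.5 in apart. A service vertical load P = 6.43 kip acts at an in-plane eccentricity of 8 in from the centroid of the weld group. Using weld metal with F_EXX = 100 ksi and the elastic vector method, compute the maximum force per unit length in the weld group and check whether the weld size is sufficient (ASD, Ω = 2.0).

Total weld length L_w = 14 in. Treat welds as unit-width lines.
Polar moment about centroid: J = 2[d³/12 + d(b/2)²] = 2[7³/12 + 7×1.75²] = 100 in³.
Direct shear f_v = P/L_w = 6.43 / 14 = 0.4593 kip/in (vertical).
Torsion M = P·e = 6.43 × 8 = 51.44 kip·in.
Critical point at (x, y) = (1.75, 3.5) from centroid. f_tx = M·y/J = 1.8 kip/in; f_ty = M·x/J = 0.8998 kip/in.
Resultant f_max = √[f_tx² + (f_v + f_ty)²] = √[1.8² + (0.4593 + 0.8998)²] = 2.255 kip/in.
Capacity per unit length: r_n/Ω = (1/2.0) × 0.6 × 100 × (0.707 × 0.25) = 5.302 kip/in.
2.255 ≤ 5.302 → adequate.

f_max ≈ 2.26 kip/in; adequate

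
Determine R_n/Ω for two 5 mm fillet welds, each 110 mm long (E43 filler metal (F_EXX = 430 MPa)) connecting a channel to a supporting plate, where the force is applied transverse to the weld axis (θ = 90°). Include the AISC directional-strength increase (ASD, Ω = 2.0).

t_e = 0.707 × 5 = 3.535 mm; A_we = 3.535 × 220 = 777.7 mm².
Directional factor: 1.0 + 0.5 sin^1.5(90°) = 1.5.
F_nw = 0.6 × 430 × 1.5 = 387 MPa.
R_n/Ω = (387 × 777.7) / 2.0 × 10⁻³ = 150.5 kN.

R_n/Ω ≈ 150 kN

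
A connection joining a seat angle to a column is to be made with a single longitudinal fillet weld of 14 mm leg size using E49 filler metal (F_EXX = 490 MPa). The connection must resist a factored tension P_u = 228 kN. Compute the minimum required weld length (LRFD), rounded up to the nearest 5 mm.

L = 105 mm

Throat t_e = 0.707 × 14 = 9.898 mm.
φr_n = 0.75 × 0.6 × 490 × 9.898 × 10⁻³ = 2.183 kN/mm.
L_req = P_u / φr_n = 228 / 2.183 = 104.5 mm total.
Round up → use L = 105 mm.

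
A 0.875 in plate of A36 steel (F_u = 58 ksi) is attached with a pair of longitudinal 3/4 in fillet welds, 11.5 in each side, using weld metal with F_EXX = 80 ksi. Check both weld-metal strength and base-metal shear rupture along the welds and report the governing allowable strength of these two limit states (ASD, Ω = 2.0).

t_e = 0.707 × 0.75 = 0.5302 in; L = 23 in.
Weld metal: R_n/Ω = (1/2.0) × 0.6 × 80 × 0.5302 × 23 = 292.7 kip.
Base metal (shear rupture): R_n/Ω = (1/2.0) × 0.6 × 58 × 0.875 × 23 = 350.2 kip.
Governing: weld metal.

R_n/Ω ≈ 293 kip (weld metal governs)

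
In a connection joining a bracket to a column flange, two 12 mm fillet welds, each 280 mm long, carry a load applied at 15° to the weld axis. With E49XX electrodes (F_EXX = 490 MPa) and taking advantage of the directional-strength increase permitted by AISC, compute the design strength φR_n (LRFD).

t_e = 0.707 × 12 = 8.484 mm; A_we = 8.484 × 560 = 4751 mm².
Directional factor: 1.0 + 0.5 sin^1.5(15°) = 1.066.
F_nw = 0.6 × 490 × 1.066 = 313.4 MPa.
φR_n = 0.75 × 313.4 × 4751 × 10⁻³ = 1117 kN.

φR_n ≈ 1120 kN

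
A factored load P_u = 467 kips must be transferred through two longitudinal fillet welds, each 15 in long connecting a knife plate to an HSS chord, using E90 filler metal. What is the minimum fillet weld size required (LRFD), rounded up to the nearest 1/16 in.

E90XX → F_EXX = 90 ksi.
Total weld length L = 30 in.
Required throat t_e = P_u / (φ × 0.6 F_EXX × L) = 467 / (0.75 × 0.6 × 90 × 30) = 0.3844 in.
Required leg w = t_e / 0.707 = 0.5437 in → use 9/16 in.

w = 9/16 in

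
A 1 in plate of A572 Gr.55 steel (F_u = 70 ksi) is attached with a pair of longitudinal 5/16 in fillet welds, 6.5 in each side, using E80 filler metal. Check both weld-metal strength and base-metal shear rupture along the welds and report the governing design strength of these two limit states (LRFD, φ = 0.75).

φR_n ≈ 103 kip (weld metal governs)

E80XX → F_EXX = 80 ksi.
t_e = 0.707 × 0.3125 = 0.2209 in; L = 13 in.
Weld metal: φR_n = 0.75 × 0.6 × 80 × 0.2209 × 13 = 103.4 kip.
Base metal (shear rupture): φR_n = 0.75 × 0.6 × 70 × 1 × 13 = 409.5 kip.
Governing: weld metal.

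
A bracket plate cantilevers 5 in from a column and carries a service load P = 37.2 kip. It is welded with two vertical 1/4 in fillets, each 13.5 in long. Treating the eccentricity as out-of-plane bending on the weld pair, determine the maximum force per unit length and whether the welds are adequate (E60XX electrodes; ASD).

E60XX → F_EXX = 60 ksi.
L_w = 2 × 13.5 = 27 in; section modulus (unit throat) S = 2 × L²/6 = 60.75 in².
Direct shear f_v = P/L_w = 37.2/27 = 1.378 kip/in.
Moment M = P × e = 37.2 × 5 = 186 kip·in; bending f_b = M/S = 3.062 kip/in.
f_max = √(f_v² + f_b²) = √(1.378² + 3.062²) = 3.357 kip/in.
r_n/Ω = (1/2.0) × 0.6 × 60 × (0.707 × 0.25) = 3.181 kip/in → NOT adequate.

f_max ≈ 3.36 kip/in; NOT adequate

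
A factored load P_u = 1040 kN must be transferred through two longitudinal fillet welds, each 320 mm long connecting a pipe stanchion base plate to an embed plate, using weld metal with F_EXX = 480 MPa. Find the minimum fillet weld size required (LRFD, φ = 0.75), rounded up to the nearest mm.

Total weld length L = 640 mm.
Required throat t_e = P_u / (φ × 0.6 F_EXX × L) = 1040 / (0.75 × 0.6 × 480 × 640 × 10⁻³) = 7.523 mm.
Required leg w = t_e / 0.707 = 10.64 mm → use 11 mm.

w = 11 mm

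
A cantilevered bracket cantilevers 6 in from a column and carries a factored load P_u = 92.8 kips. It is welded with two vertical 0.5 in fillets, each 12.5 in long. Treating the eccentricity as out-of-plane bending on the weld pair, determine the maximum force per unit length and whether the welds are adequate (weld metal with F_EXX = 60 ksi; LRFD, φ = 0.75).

L_w = 2 × 12.5 = 25 in; section modulus (unit throat) S = 2 × L²/6 = 52.08 in².
Direct shear f_v = P/L_w = 92.8/25 = 3.712 kip/in.
Moment M = P × e = 92.8 × 6 = 556.8 kip·in; bending f_b = M/S = 10.69 kip/in.
f_max = √(f_v² + f_b²) = √(3.712² + 10.69²) = 11.32 kip/in.
φr_n = 0.75 × 0.6 × 60 × (0.707 × 0.5) = 9.544 kip/in → NOT adequate.

f_max ≈ 11.3 kip/in; NOT adequate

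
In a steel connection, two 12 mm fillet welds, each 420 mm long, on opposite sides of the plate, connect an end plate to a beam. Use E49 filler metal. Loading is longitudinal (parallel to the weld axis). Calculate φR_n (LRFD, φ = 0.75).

φR_n ≈ 1570 kN

E49XX → F_EXX = 490 MPa.
Effective throat t_e = 0.707 × 12 = 8.484 mm.
Total length L = 840 mm; A_we = 8.484 × 840 = 7127 mm².
F_nw = 0.6 F_EXX = 0.6 × 490 = 294 MPa.
φR_n = 0.75 × 294 × 7127 × 10⁻³ = 1571 kN.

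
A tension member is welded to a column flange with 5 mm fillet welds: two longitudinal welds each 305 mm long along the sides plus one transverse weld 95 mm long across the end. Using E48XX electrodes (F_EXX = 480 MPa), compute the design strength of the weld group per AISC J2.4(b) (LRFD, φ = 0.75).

φR_n ≈ 538 kN

t_e = 0.707 × 5 = 3.535 mm.
R_nwl = 0.6 × 480 × 3.535 × 610 × 10⁻³ = 621 kN (longitudinal, 2 welds).
R_nwt = 0.6 × 480 × 3.535 × 95 × 10⁻³ = 96.72 kN (transverse, base value).
(i) R_nwl + R_nwt = 717.7 kN; (ii) 0.85 R_nwl + 1.5 R_nwt = 673 kN.
R_n = max = 717.7 kN [governs: (i)]; φR_n = 538.3 kN.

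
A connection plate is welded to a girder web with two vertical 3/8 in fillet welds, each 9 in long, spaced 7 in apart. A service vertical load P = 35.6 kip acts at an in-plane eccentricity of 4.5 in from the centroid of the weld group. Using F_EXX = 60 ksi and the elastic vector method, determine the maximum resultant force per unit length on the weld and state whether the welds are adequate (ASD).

f_max ≈ 4.19 kip/in; adequate

Total weld length L_w = 18 in. Treat welds as unit-width lines.
Polar moment about centroid: J = 2[d³/12 + d(b/2)²] = 2[9³/12 + 9×3.5²] = 342 in³.
Direct shear f_v = P/L_w = 35.6 / 18 = 1.978 kip/in (vertical).
Torsion M = P·e = 35.6 × 4.5 = 160.2 kip·in.
Critical point at (x, y) = (3.5, 4.5) from centroid. f_tx = M·y/J = 2.108 kip/in; f_ty = M·x/J = 1.639 kip/in.
Resultant f_max = √[f_tx² + (f_v + f_ty)²] = √[2.108² + (1.978 + 1.639)²] = 4.187 kip/in.
Capacity per unit length: r_n/Ω = (1/2.0) × 0.6 × 60 × (0.707 × 0.375) = 4.772 kip/in.
4.187 ≤ 4.772 → adequate.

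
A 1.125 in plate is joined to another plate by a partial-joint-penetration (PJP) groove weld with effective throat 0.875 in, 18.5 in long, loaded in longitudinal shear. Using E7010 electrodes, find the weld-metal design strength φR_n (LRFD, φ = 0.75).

φR_n ≈ 510 kips

E70XX → F_EXX = 70 ksi.
Effective throat (given) t_e = 0.875 in.
A_we = 0.875 × 18.5 = 16.19 in².
F_nw = 0.6 F_EXX = 42 ksi.
φR_n = 0.75 × 42 × 16.19 = 509.9 kips.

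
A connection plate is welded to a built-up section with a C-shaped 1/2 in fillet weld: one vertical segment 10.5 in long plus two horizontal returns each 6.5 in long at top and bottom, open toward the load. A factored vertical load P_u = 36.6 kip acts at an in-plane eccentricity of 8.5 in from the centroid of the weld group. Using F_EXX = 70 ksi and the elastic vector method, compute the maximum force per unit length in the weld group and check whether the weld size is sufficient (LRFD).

f_max ≈ 5.08 kip/in; adequate

Total weld length L_w = 23.5 in. Treat welds as unit-width lines.
Centroid: x̄ = 2×6.5×3.25 / 23.5 = 1.798 in from the vertical weld.
Polar moment about centroid: J = I_x + I_y = [10.5³/12 + 2×6.5×5.25²] + [10.5×1.798² + 2(6.5³/12 + 6.5×1.452²)] = 561.9 in³.
Direct shear f_v = P/L_w = 36.6 / 23.5 = 1.557 kip/in (vertical).
Torsion M = P·e = 36.6 × 8.5 = 311.1 kip·in.
Critical point at (x, y) = (4.702, 5.25) from centroid. f_tx = M·y/J = 2.907 kip/in; f_ty = M·x/J = 2.603 kip/in.
Resultant f_max = √[f_tx² + (f_v + f_ty)²] = √[2.907² + (1.557 + 2.603)²] = 5.076 kip/in.
Capacity per unit length: φr_n = 0.75 × 0.6 × 70 × (0.707 × 0.5) = 11.14 kip/in.
5.076 ≤ 11.14 → adequate.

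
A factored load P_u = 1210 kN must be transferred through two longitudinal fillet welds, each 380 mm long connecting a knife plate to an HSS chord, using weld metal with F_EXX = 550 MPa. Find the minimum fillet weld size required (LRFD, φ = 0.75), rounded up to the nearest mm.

Total weld length L = 760 mm.
Required throat t_e = P_u / (φ × 0.6 F_EXX × L) = 1210 / (0.75 × 0.6 × 550 × 760 × 10⁻³) = 6.433 mm.
Required leg w = t_e / 0.707 = 9.099 mm → use 10 mm.

w = 10 mm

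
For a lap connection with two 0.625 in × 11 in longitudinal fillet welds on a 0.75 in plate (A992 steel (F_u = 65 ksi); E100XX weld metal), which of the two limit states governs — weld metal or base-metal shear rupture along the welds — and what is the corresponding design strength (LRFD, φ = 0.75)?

φR_n ≈ 437 kips (weld metal governs)

E100XX → F_EXX = 100 ksi.
t_e = 0.707 × 0.625 = 0.4419 in; L = 22 in.
Weld metal: φR_n = 0.75 × 0.6 × 100 × 0.4419 × 22 = 437.5 kips.
Base metal (shear rupture): φR_n = 0.75 × 0.6 × 65 × 0.75 × 22 = 482.6 kips.
Governing: weld metal.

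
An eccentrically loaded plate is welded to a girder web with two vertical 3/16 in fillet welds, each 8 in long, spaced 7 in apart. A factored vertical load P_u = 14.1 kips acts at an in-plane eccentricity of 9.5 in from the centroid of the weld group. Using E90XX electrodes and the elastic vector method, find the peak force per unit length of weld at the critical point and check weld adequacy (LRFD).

f_max ≈ 3.18 kip/in; adequate

E90XX → F_EXX = 90 ksi.
Total weld length L_w = 16 in. Treat welds as unit-width lines.
Polar moment about centroid: J = 2[d³/12 + d(b/2)²] = 2[8³/12 + 8×3.5²] = 281.3 in³.
Direct shear f_v = P/L_w = 14.1 / 16 = 0.8812 kip/in (vertical).
Torsion M = P·e = 14.1 × 9.5 = 133.95 kip·in.
Critical point at (x, y) = (3.5, 4) from centroid. f_tx = M·y/J = 1.905 kip/in; f_ty = M·x/J = 1.666 kip/in.
Resultant f_max = √[f_tx² + (f_v + f_ty)²] = √[1.905² + (0.8812 + 1.666)²] = 3.181 kip/in.
Capacity per unit length: φr_n = 0.75 × 0.6 × 90 × (0.707 × 0.1875) = 5.369 kip/in.
3.181 ≤ 5.369 → adequate.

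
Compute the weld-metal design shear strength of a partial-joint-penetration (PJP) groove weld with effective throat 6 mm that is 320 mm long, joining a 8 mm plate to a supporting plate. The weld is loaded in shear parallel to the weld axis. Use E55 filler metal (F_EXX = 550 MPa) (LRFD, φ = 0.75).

Effective throat (given) t_e = 6 mm.
A_we = 6 × 320 = 1920 mm².
F_nw = 0.6 F_EXX = 330 MPa.
φR_n = 0.75 × 330 × 1920 × 10⁻³ = 475.2 kN.

φR_n ≈ 475 kN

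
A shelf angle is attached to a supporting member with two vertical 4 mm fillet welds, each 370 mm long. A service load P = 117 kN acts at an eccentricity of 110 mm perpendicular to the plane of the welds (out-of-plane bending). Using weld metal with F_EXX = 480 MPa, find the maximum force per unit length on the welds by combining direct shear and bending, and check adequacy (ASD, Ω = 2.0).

L_w = 2 × 370 = 740 mm; section modulus (unit throat) S = 2 × L²/6 = 45630 mm².
Direct shear f_v = P/L_w = 117×10³/740 = 158.1 N/mm.
Moment M = P × e = 117×10³ × 110 = 12870000 N·mm; bending f_b = M/S = 282 N/mm.
f_max = √(f_v² + f_b²) = √(158.1² + 282²) = 323.3 N/mm.
r_n/Ω = (1/2.0) × 0.6 × 480 × (0.707 × 4) = 407.2 N/mm → adequate.

f_max ≈ 323 N/mm; adequate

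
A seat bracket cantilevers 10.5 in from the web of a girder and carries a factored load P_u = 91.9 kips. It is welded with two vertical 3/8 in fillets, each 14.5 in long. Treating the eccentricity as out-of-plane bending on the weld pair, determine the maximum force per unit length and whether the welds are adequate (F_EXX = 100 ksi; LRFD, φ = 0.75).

f_max ≈ 14.1 kip/in; NOT adequate

L_w = 2 × 14.5 = 29 in; section modulus (unit throat) S = 2 × L²/6 = 70.08 in².
Direct shear f_v = P/L_w = 91.9/29 = 3.169 kip/in.
Moment M = P × e = 91.9 × 10.5 = 964.95 kip·in; bending f_b = M/S = 13.77 kip/in.
f_max = √(f_v² + f_b²) = √(3.169² + 13.77²) = 14.13 kip/in.
φr_n = 0.75 × 0.6 × 100 × (0.707 × 0.375) = 11.93 kip/in → NOT adequate.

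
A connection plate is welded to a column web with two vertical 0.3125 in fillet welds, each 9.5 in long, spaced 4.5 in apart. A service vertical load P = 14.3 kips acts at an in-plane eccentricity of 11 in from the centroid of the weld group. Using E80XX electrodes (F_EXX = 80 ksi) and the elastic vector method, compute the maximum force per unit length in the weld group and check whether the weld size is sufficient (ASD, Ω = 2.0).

Total weld length L_w = 19 in. Treat welds as unit-width lines.
Polar moment about centroid: J = 2[d³/12 + d(b/2)²] = 2[9.5³/12 + 9.5×2.25²] = 239.1 in³.
Direct shear f_v = P/L_w = 14.3 / 19 = 0.7526 kip/in (vertical).
Torsion M = P·e = 14.3 × 11 = 157.3 kip·in.
Critical point at (x, y) = (2.25, 4.75) from centroid. f_tx = M·y/J = 3.125 kip/in; f_ty = M·x/J = 1.48 kip/in.
Resultant f_max = √[f_tx² + (f_v + f_ty)²] = √[3.125² + (0.7526 + 1.48)²] = 3.841 kip/in.
Capacity per unit length: r_n/Ω = (1/2.0) × 0.6 × 80 × (0.707 × 0.3125) = 5.302 kip/in.
3.841 ≤ 5.302 → adequate.

f_max ≈ 3.84 kip/in; adequate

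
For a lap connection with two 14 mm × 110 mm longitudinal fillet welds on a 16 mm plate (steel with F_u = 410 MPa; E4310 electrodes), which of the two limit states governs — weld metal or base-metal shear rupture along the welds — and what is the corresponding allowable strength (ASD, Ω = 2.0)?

R_n/Ω ≈ 281 kN (weld metal governs)

E43XX → F_EXX = 430 MPa.
t_e = 0.707 × 14 = 9.898 mm; L = 220 mm.
Weld metal: R_n/Ω = (1/2.0) × 0.6 × 430 × 9.898 × 220 × 10⁻³ = 280.9 kN.
Base metal (shear rupture): R_n/Ω = (1/2.0) × 0.6 × 410 × 16 × 220 × 10⁻³ = 433 kN.
Governing: weld metal.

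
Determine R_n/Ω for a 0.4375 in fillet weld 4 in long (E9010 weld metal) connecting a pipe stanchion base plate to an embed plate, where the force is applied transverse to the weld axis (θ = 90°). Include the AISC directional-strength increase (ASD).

E90XX → F_EXX = 90 ksi.
t_e = 0.707 × 0.4375 = 0.3093 in; A_we = 0.3093 × 4 = 1.237 in².
Directional factor: 1.0 + 0.5 sin^1.5(90°) = 1.5.
F_nw = 0.6 × 90 × 1.5 = 81 ksi.
R_n/Ω = (81 × 1.237) / 2.0 = 50.11 kips.

R_n/Ω ≈ 50.1 kips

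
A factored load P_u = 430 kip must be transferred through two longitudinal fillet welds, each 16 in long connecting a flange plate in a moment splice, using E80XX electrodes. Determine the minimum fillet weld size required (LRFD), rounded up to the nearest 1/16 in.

E80XX → F_EXX = 80 ksi.
Total weld length L = 32 in.
Required throat t_e = P_u / (φ × 0.6 F_EXX × L) = 430 / (0.75 × 0.6 × 80 × 32) = 0.3733 in.
Required leg w = t_e / 0.707 = 0.528 in → use 9/16 in.

w = 9/16 in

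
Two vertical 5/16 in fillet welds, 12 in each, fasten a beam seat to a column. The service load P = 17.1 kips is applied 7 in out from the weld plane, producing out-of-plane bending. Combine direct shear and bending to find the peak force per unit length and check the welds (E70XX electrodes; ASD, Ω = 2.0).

f_max ≈ 2.59 kip/in; adequate

E70XX → F_EXX = 70 ksi.
L_w = 2 × 12 = 24 in; section modulus (unit throat) S = 2 × L²/6 = 48 in².
Direct shear f_v = P/L_w = 17.1/24 = 0.7125 kip/in.
Moment M = P × e = 17.1 × 7 = 119.7 kip·in; bending f_b = M/S = 2.494 kip/in.
f_max = √(f_v² + f_b²) = √(0.7125² + 2.494²) = 2.594 kip/in.
r_n/Ω = (1/2.0) × 0.6 × 70 × (0.707 × 0.3125) = 4.64 kip/in → adequate.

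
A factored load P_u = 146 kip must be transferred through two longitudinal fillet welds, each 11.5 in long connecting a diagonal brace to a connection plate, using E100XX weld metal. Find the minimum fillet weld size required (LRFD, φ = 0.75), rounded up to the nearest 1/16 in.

w = 1/4 in

E100XX → F_EXX = 100 ksi.
Total weld length L = 23 in.
Required throat t_e = P_u / (φ × 0.6 F_EXX × L) = 146 / (0.75 × 0.6 × 100 × 23) = 0.1411 in.
Required leg w = t_e / 0.707 = 0.1995 in → use 1/4 in.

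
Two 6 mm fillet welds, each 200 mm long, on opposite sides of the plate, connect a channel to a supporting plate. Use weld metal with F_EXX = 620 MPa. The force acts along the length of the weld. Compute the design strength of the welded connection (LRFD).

Effective throat t_e = 0.707 × 6 = 4.242 mm.
Total length L = 400 mm; A_we = 4.242 × 400 = 1697 mm².
F_nw = 0.6 F_EXX = 0.6 × 620 = 372 MPa.
φR_n = 0.75 × 372 × 1697 × 10⁻³ = 473.4 kN.

φR_n ≈ 473 kN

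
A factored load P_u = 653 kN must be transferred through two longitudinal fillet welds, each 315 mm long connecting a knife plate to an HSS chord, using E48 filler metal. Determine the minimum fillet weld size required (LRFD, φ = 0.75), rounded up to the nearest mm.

w = 7 mm

E48XX → F_EXX = 480 MPa.
Total weld length L = 630 mm.
Required throat t_e = P_u / (φ × 0.6 F_EXX × L) = 653 / (0.75 × 0.6 × 480 × 630 × 10⁻³) = 4.799 mm.
Required leg w = t_e / 0.707 = 6.787 mm → use 7 mm.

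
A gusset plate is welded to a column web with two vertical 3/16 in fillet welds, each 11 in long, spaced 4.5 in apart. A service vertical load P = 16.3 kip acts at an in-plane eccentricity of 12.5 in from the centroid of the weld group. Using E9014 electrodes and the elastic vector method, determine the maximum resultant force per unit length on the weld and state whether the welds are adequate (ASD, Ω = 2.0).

f_max ≈ 3.97 kip/in; NOT adequate

E90XX → F_EXX = 90 ksi.
Total weld length L_w = 22 in. Treat welds as unit-width lines.
Polar moment about centroid: J = 2[d³/12 + d(b/2)²] = 2[11³/12 + 11×2.25²] = 333.2 in³.
Direct shear f_v = P/L_w = 16.3 / 22 = 0.7409 kip/in (vertical).
Torsion M = P·e = 16.3 × 12.5 = 203.75 kip·in.
Critical point at (x, y) = (2.25, 5.5) from centroid. f_tx = M·y/J = 3.363 kip/in; f_ty = M·x/J = 1.376 kip/in.
Resultant f_max = √[f_tx² + (f_v + f_ty)²] = √[3.363² + (0.7409 + 1.376)²] = 3.974 kip/in.
Capacity per unit length: r_n/Ω = (1/2.0) × 0.6 × 90 × (0.707 × 0.1875) = 3.579 kip/in.
3.974 > 3.579 → NOT adequate.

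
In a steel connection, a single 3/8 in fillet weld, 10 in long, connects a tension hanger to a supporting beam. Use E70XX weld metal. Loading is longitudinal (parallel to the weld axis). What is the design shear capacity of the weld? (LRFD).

φR_n ≈ 83.5 kip

E70XX → F_EXX = 70 ksi.
Effective throat t_e = 0.707 × 0.375 = 0.2651 in.
Total length L = 10 in; A_we = 0.2651 × 10 = 2.651 in².
F_nw = 0.6 F_EXX = 0.6 × 70 = 42 ksi.
φR_n = 0.75 × 42 × 2.651 = 83.51 kip.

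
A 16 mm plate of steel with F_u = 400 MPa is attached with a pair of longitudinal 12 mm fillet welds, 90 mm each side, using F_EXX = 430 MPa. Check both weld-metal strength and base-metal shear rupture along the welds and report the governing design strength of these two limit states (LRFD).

t_e = 0.707 × 12 = 8.484 mm; L = 180 mm.
Weld metal: φR_n = 0.75 × 0.6 × 430 × 8.484 × 180 × 10⁻³ = 295.5 kN.
Base metal (shear rupture): φR_n = 0.75 × 0.6 × 400 × 16 × 180 × 10⁻³ = 518.4 kN.
Governing: weld metal.

φR_n ≈ 295 kN (weld metal governs)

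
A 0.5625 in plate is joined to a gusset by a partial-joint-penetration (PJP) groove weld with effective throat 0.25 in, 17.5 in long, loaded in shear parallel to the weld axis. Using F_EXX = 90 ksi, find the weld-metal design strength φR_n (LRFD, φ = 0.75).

Effective throat (given) t_e = 0.25 in.
A_we = 0.25 × 17.5 = 4.375 in².
F_nw = 0.6 F_EXX = 54 ksi.
φR_n = 0.75 × 54 × 4.375 = 177.2 kip.

φR_n ≈ 177 kip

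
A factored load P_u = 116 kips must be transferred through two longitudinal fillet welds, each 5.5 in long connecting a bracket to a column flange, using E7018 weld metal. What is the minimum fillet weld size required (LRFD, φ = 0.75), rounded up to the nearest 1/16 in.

E70XX → F_EXX = 70 ksi.
Total weld length L = 11 in.
Required throat t_e = P_u / (φ × 0.6 F_EXX × L) = 116 / (0.75 × 0.6 × 70 × 11) = 0.3348 in.
Required leg w = t_e / 0.707 = 0.4735 in → use 1/2 in.

w = 1/2 in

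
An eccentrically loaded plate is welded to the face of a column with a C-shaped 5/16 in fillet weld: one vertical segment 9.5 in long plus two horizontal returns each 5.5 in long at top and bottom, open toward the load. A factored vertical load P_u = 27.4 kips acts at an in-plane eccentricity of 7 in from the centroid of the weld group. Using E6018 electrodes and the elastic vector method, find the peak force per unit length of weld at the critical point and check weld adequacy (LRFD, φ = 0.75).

E60XX → F_EXX = 60 ksi.
Total weld length L_w = 20.5 in. Treat welds as unit-width lines.
Centroid: x̄ = 2×5.5×2.75 / 20.5 = 1.476 in from the vertical weld.
Polar moment about centroid: J = I_x + I_y = [9.5³/12 + 2×5.5×4.75²] + [9.5×1.476² + 2(5.5³/12 + 5.5×1.274²)] = 385.9 in³.
Direct shear f_v = P/L_w = 27.4 / 20.5 = 1.337 kip/in (vertical).
Torsion M = P·e = 27.4 × 7 = 191.8 kip·in.
Critical point at (x, y) = (4.024, 4.75) from centroid. f_tx = M·y/J = 2.361 kip/in; f_ty = M·x/J = 2 kip/in.
Resultant f_max = √[f_tx² + (f_v + f_ty)²] = √[2.361² + (1.337 + 2)²] = 4.087 kip/in.
Capacity per unit length: φr_n = 0.75 × 0.6 × 60 × (0.707 × 0.3125) = 5.965 kip/in.
4.087 ≤ 5.965 → adequate.

f_max ≈ 4.09 kip/in; adequate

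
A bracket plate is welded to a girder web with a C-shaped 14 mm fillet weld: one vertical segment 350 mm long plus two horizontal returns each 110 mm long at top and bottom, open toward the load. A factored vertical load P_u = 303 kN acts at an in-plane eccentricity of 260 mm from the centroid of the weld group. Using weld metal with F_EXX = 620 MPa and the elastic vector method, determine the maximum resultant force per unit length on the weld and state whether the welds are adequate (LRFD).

Total weld length L_w = 570 mm. Treat welds as unit-width lines.
Centroid: x̄ = 2×110×55 / 570 = 21.23 mm from the vertical weld.
Polar moment about centroid: J = I_x + I_y = [350³/12 + 2×110×175²] + [350×21.23² + 2(110³/12 + 110×33.77²)] = 10940000 mm³.
Direct shear f_v = P/L_w = 303×10³ / 570 = 531.6 N/mm (vertical).
Torsion M = P·e = 303×10³ × 260 = 78780000 N·mm.
Critical point at (x, y) = (88.77, 175) from centroid. f_tx = M·y/J = 1260 N/mm; f_ty = M·x/J = 639.2 N/mm.
Resultant f_max = √[f_tx² + (f_v + f_ty)²] = √[1260² + (531.6 + 639.2)²] = 1720 N/mm.
Capacity per unit length: φr_n = 0.75 × 0.6 × 620 × (0.707 × 14) = 2762 N/mm.
1720 ≤ 2762 → adequate.

f_max ≈ 1720 N/mm; adequate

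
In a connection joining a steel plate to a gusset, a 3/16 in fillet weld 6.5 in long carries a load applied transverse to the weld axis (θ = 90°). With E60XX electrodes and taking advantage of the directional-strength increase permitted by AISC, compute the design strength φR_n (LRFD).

φR_n ≈ 34.9 kip

E60XX → F_EXX = 60 ksi.
t_e = 0.707 × 0.1875 = 0.1326 in; A_we = 0.1326 × 6.5 = 0.8617 in².
Directional factor: 1.0 + 0.5 sin^1.5(90°) = 1.5.
F_nw = 0.6 × 60 × 1.5 = 54 ksi.
φR_n = 0.75 × 54 × 0.8617 = 34.9 kip.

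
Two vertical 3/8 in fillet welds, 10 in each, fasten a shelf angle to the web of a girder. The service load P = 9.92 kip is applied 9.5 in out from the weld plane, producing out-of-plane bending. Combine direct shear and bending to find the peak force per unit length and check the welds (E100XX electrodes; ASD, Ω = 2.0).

E100XX → F_EXX = 100 ksi.
L_w = 2 × 10 = 20 in; section modulus (unit throat) S = 2 × L²/6 = 33.33 in².
Direct shear f_v = P/L_w = 9.92/20 = 0.496 kip/in.
Moment M = P × e = 9.92 × 9.5 = 94.24 kip·in; bending f_b = M/S = 2.827 kip/in.
f_max = √(f_v² + f_b²) = √(0.496² + 2.827²) = 2.87 kip/in.
r_n/Ω = (1/2.0) × 0.6 × 100 × (0.707 × 0.375) = 7.954 kip/in → adequate.

f_max ≈ 2.87 kip/in; adequate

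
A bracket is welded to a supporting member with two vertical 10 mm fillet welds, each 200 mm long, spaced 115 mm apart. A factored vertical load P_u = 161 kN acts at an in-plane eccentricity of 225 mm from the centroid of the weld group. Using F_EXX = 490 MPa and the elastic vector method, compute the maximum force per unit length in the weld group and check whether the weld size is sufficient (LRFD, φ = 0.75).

f_max ≈ 1810 N/mm; NOT adequate

Total weld length L_w = 400 mm. Treat welds as unit-width lines.
Polar moment about centroid: J = 2[d³/12 + d(b/2)²] = 2[200³/12 + 200×57.5²] = 2656000 mm³.
Direct shear f_v = P/L_w = 161×10³ / 400 = 402.5 N/mm (vertical).
Torsion M = P·e = 161×10³ × 225 = 36225000 N·mm.
Critical point at (x, y) = (57.5, 100) from centroid. f_tx = M·y/J = 1364 N/mm; f_ty = M·x/J = 784.3 N/mm.
Resultant f_max = √[f_tx² + (f_v + f_ty)²] = √[1364² + (402.5 + 784.3)²] = 1808 N/mm.
Capacity per unit length: φr_n = 0.75 × 0.6 × 490 × (0.707 × 10) = 1559 N/mm.
1808 > 1559 → NOT adequate.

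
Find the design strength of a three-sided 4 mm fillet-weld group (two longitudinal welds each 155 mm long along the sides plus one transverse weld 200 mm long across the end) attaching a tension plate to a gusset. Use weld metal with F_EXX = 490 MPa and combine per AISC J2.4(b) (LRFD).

φR_n ≈ 351 kN

t_e = 0.707 × 4 = 2.828 mm.
R_nwl = 0.6 × 490 × 2.828 × 310 × 10⁻³ = 257.7 kN (longitudinal, 2 welds).
R_nwt = 0.6 × 490 × 2.828 × 200 × 10⁻³ = 166.3 kN (transverse, base value).
(i) R_nwl + R_nwt = 424 kN; (ii) 0.85 R_nwl + 1.5 R_nwt = 468.5 kN.
R_n = max = 468.5 kN [governs: (ii)]; φR_n = 351.4 kN.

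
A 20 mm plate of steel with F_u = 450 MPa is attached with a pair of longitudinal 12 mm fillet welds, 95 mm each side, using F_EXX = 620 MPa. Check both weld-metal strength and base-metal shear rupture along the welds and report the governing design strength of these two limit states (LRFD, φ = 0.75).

φR_n ≈ 450 kN (weld metal governs)

t_e = 0.707 × 12 = 8.484 mm; L = 190 mm.
Weld metal: φR_n = 0.75 × 0.6 × 620 × 8.484 × 190 × 10⁻³ = 449.7 kN.
Base metal (shear rupture): φR_n = 0.75 × 0.6 × 450 × 20 × 190 × 10⁻³ = 769.5 kN.
Governing: weld metal.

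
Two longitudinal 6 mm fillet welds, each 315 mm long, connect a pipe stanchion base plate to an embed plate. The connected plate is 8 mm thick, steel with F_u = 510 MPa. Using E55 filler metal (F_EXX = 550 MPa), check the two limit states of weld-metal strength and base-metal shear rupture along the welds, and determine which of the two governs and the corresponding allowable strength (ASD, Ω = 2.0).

R_n/Ω ≈ 441 kN (weld metal governs)

t_e = 0.707 × 6 = 4.242 mm; L = 630 mm.
Weld metal: R_n/Ω = (1/2.0) × 0.6 × 550 × 4.242 × 630 × 10⁻³ = 441 kN.
Base metal (shear rupture): R_n/Ω = (1/2.0) × 0.6 × 510 × 8 × 630 × 10⁻³ = 771.1 kN.
Governing: weld metal.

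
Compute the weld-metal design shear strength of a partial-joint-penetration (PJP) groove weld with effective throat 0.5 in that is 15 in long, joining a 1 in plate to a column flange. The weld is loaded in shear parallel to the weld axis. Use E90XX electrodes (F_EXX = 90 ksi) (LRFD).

Effective throat (given) t_e = 0.5 in.
A_we = 0.5 × 15 = 7.5 in².
F_nw = 0.6 F_EXX = 54 ksi.
φR_n = 0.75 × 54 × 7.5 = 303.8 kips.

φR_n ≈ 304 kips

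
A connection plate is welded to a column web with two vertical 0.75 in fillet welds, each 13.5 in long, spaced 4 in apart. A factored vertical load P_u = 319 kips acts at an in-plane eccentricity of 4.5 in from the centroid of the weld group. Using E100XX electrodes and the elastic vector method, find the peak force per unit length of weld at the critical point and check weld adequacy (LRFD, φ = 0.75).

f_max ≈ 25.5 kip/in; NOT adequate

E100XX → F_EXX = 100 ksi.
Total weld length L_w = 27 in. Treat welds as unit-width lines.
Polar moment about centroid: J = 2[d³/12 + d(b/2)²] = 2[13.5³/12 + 13.5×2²] = 518.1 in³.
Direct shear f_v = P/L_w = 319 / 27 = 11.81 kip/in (vertical).
Torsion M = P·e = 319 × 4.5 = 1435.5 kip·in.
Critical point at (x, y) = (2, 6.75) from centroid. f_tx = M·y/J = 18.7 kip/in; f_ty = M·x/J = 5.542 kip/in.
Resultant f_max = √[f_tx² + (f_v + f_ty)²] = √[18.7² + (11.81 + 5.542)²] = 25.52 kip/in.
Capacity per unit length: φr_n = 0.75 × 0.6 × 100 × (0.707 × 0.75) = 23.86 kip/in.
25.52 > 23.86 → NOT adequate.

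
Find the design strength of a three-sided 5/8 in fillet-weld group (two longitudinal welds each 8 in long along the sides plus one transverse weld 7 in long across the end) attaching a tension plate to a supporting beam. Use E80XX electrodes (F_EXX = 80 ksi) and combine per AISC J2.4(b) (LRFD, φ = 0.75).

t_e = 0.707 × 0.625 = 0.4419 in.
R_nwl = 0.6 × 80 × 0.4419 × 16 = 339.4 kip (longitudinal, 2 welds).
R_nwt = 0.6 × 80 × 0.4419 × 7 = 148.5 kip (transverse, base value).
(i) R_nwl + R_nwt = 487.8 kip; (ii) 0.85 R_nwl + 1.5 R_nwt = 511.2 kip.
R_n = max = 511.2 kip [governs: (ii)]; φR_n = 383.4 kip.

φR_n ≈ 383 kip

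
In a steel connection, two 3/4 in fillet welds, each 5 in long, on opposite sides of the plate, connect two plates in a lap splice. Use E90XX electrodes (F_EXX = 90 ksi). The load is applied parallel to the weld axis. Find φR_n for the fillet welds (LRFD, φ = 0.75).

φR_n ≈ 215 kip

Effective throat t_e = 0.707 × 0.75 = 0.5302 in.
Total length L = 10 in; A_we = 0.5302 × 10 = 5.303 in².
F_nw = 0.6 F_EXX = 0.6 × 90 = 54 ksi.
φR_n = 0.75 × 54 × 5.303 = 214.8 kip.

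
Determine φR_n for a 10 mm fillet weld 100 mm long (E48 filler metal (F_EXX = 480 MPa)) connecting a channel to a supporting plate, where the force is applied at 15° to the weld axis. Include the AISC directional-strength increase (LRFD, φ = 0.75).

t_e = 0.707 × 10 = 7.07 mm; A_we = 7.07 × 100 = 707 mm².
Directional factor: 1.0 + 0.5 sin^1.5(15°) = 1.066.
F_nw = 0.6 × 480 × 1.066 = 307 MPa.
φR_n = 0.75 × 307 × 707 × 10⁻³ = 162.8 kN.

φR_n ≈ 163 kN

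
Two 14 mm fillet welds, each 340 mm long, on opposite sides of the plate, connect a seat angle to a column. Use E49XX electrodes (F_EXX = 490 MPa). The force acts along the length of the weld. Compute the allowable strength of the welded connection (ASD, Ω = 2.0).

Effective throat t_e = 0.707 × 14 = 9.898 mm.
Total length L = 680 mm; A_we = 9.898 × 680 = 6731 mm².
F_nw = 0.6 F_EXX = 0.6 × 490 = 294 MPa.
R_n = 294 × 6731 × 10⁻³ = 1979 kN; R_n/Ω = 1979/2.0 = 989.4 kN.

R_n/Ω ≈ 989 kN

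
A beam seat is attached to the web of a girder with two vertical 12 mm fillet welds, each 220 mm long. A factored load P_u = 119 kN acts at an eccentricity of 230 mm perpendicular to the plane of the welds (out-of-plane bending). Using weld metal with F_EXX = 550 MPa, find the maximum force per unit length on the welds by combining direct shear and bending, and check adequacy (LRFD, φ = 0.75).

f_max ≈ 1720 N/mm; adequate

L_w = 2 × 220 = 440 mm; section modulus (unit throat) S = 2 × L²/6 = 16130 mm².
Direct shear f_v = P/L_w = 119×10³/440 = 270.5 N/mm.
Moment M = P × e = 119×10³ × 230 = 27370000 N·mm; bending f_b = M/S = 1696 N/mm.
f_max = √(f_v² + f_b²) = √(270.5² + 1696²) = 1718 N/mm.
φr_n = 0.75 × 0.6 × 550 × (0.707 × 12) = 2100 N/mm → adequate.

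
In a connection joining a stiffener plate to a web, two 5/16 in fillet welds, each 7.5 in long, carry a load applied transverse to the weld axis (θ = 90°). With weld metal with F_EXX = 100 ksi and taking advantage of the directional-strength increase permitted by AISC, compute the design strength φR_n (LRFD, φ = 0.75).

t_e = 0.707 × 0.3125 = 0.2209 in; A_we = 0.2209 × 15 = 3.314 in².
Directional factor: 1.0 + 0.5 sin^1.5(90°) = 1.5.
F_nw = 0.6 × 100 × 1.5 = 90 ksi.
φR_n = 0.75 × 90 × 3.314 = 223.7 kip.

φR_n ≈ 224 kip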